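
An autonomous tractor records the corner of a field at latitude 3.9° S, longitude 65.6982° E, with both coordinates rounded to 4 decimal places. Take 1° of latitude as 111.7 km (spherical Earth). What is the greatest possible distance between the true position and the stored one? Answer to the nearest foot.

Rounding to 4 decimal places leaves each coordinate within ±5e-05° of the true value.
Latitude error → 5e-05 × 111700 = 5.585 m along the meridian.
Longitude error → 5e-05 × 111700 × cos 3.9° = 5e-05 × 111700 × 0.9977 ≈ 5.57207 m.
Worst case both components are at the extreme and orthogonal: √(5.585² + 5.57207²) ≈ 7.88924 m.
In feet: 7.88924 m ÷ 0.3048 ≈ 25.883 ft.

26 feet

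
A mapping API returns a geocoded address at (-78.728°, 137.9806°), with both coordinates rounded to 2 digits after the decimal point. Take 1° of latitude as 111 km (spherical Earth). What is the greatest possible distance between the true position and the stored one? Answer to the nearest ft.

1855 ft

Rounding to 2 decimal places leaves each coordinate within ±0.005° of the true value.
N–S: 0.005° × 111000 m/° = 555 m.
E–W at 78.728°: 0.005° × 111000 × cos 78.728° = 0.005 × 111000 × 0.1955 ≈ 108.484 m.
Combining orthogonally: (555² + 108.484²)^½ ≈ 565.503 m.
Converting: 565.503 m × 3.2808 ft/m ≈ 1855.3 ft.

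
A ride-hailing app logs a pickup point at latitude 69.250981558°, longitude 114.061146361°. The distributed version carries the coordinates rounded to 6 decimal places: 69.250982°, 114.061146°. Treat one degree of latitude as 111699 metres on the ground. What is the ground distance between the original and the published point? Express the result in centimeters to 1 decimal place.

The latitude changed by -0.000000442° and the longitude by +0.000000361°.
N–S: -0.000000442° × 111699 m/° = -0.049371 m.
East–west at this latitude: 0.000000361° × 111699 × cos 69.251° ≈ 0.000000361 × 39572.2 = 0.0142856 m.
Hypotenuse of the two orthogonal shifts: √(0.049371² + 0.0142856²) = 0.0513962 m.
That is 0.0513962 m = 5.1396 cm.

5.1 centimeters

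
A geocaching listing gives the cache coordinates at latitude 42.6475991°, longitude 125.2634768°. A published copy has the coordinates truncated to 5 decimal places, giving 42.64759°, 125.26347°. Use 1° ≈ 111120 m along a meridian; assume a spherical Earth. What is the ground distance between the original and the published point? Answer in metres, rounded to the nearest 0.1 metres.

Δlat = 42.6475991 − 42.64759 = +0.0000091°; Δlon = 125.2634768 − 125.26347 = +0.0000068°.
N–S: 0.0000091° × 111120 m/° = 1.01119 m.
E–W at 42.6476°: 0.0000068° × 111120 × cos 42.6476° = 0.0000068 × 111120 × 0.7355 ≈ 0.555782 m.
Distance: √(1.01119² + 0.555782²) ≈ 1.15386 m.

1.2 metres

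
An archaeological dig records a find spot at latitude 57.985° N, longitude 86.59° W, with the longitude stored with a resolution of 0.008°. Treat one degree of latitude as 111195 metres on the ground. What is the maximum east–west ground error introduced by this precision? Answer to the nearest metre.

With a 0.008° grid the true value lies within half a step, ±0.008°/2 = ±0.004°, of the stored one.
One degree of longitude at 57.985° is 111195 × cos 57.985° ≈ 111195 × 0.5301 = 58949.1 m.
So at most 0.004° × 58949.1 ≈ 235.796 m east–west.

236 metres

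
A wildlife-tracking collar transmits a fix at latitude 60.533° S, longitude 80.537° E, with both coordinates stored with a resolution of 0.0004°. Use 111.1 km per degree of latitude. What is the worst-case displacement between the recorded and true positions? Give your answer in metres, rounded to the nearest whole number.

25 metres

With a 0.0004° grid the true value lies within half a step, ±0.0004°/2 = ±0.0002°, of the stored one.
Latitude error → 0.0002 × 111100 = 22.22 m along the meridian.
E–W at 60.533°: 0.0002° × 111100 × cos 60.533° = 0.0002 × 111100 × 0.4919 ≈ 10.9305 m.
The two errors are perpendicular, so the maximum displacement is √(22.22² + 10.9305²) ≈ 24.763 m.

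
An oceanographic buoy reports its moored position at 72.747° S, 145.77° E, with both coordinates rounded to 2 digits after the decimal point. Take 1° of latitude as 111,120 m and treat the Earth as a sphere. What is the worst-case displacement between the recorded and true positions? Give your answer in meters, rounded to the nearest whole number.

Rounding to 2 decimal places leaves each coordinate within ±0.005° of the true value.
Latitude error → 0.005 × 111120 = 555.6 m along the meridian.
Longitude error → 0.005 × 111120 × cos 72.747° = 0.005 × 111120 × 0.2966 ≈ 164.786 m.
The two errors are perpendicular, so the maximum displacement is √(555.6² + 164.786²) ≈ 579.522 m.

580 meters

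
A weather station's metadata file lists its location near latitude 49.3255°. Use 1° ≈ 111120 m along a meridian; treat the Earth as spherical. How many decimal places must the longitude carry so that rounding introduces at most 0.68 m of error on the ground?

5 decimal places

At 49.3255° one degree of longitude covers 111120 × cos 49.3255° ≈ 111120 × 0.6518 ≈ 72423.7 m.
Rounding to N decimal places gives at most 0.5 × 10⁻ᴺ degrees of error, i.e. 0.5 × 10⁻ᴺ × 72423.7 m.
Need 0.5 × 72423.7 × 10⁻ᴺ ≤ 0.68 → 10⁻ᴺ ≤ 1.878e-05, so N ≥ 4.73.
N = 4 would give 3.62 m (too coarse); N = 5 gives 0.362 m ≤ 0.68 m.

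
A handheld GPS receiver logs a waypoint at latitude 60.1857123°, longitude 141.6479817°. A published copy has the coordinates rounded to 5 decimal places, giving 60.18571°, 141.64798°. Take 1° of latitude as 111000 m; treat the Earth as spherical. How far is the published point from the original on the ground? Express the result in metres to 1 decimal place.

The latitude changed by +0.0000023° and the longitude by +0.0000017°.
North–south shift: 0.0000023 × 111000 = 0.2553 m.
East–west at this latitude: 0.0000017° × 111000 × cos 60.1857° ≈ 0.0000017 × 55188.1 = 0.0938198 m.
Combined displacement = (0.2553² + 0.0938198²)^½ ≈ 0.271993 m.

0.3 metres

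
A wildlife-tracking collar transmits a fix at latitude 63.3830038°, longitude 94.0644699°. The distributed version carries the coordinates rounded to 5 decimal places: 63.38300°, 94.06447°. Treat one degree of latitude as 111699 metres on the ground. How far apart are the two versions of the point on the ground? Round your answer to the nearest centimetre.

The latitude changed by +0.0000038° and the longitude by -0.0000001°.
N–S: 0.0000038° × 111699 m/° = 0.424456 m.
East–west at this latitude: -0.0000001° × 111699 × cos 63.383° ≈ -0.0000001 × 50043.9 = -0.00500439 m.
Combined displacement = (0.424456² + 0.00500439²)^½ ≈ 0.424486 m.
That is 0.424486 m = 42.449 cm.

42 centimetres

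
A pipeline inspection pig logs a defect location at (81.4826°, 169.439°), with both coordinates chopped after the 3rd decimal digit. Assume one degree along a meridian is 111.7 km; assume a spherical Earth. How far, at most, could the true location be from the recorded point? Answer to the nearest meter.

113 meters

Truncating at 3 decimal places can drop up to a full unit in the last place, so each coordinate may be off by as much as 0.001°.
Latitude error → 0.001 × 111700 = 111.7 m along the meridian.
Longitude error → 0.001 × 111700 × cos 81.4826° = 0.001 × 111700 × 0.1481 ≈ 16.5439 m.
Worst case both components are at the extreme and orthogonal: √(111.7² + 16.5439²) ≈ 112.919 m.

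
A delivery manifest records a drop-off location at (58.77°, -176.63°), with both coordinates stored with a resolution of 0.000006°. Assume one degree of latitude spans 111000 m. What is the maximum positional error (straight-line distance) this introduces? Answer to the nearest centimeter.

38 centimeters

With a 0.000006° grid the true value lies within half a step, ±0.000006°/2 = ±3e-06°, of the stored one.
Latitude error → 3e-06 × 111000 = 0.333 m along the meridian.
E–W at 58.77°: 3e-06° × 111000 × cos 58.77° = 3e-06 × 111000 × 0.5185 ≈ 0.172652 m.
The two errors are perpendicular, so the maximum displacement is √(0.333² + 0.172652²) ≈ 0.375097 m.
That is 0.375097 m = 37.51 cm.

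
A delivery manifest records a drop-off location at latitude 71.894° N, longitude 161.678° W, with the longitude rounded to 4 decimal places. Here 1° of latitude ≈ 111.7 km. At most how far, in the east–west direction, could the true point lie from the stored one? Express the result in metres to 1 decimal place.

1.7 metres

Rounding to 4 decimal places leaves the longitude within ±5e-05° of the true value.
Parallels shrink by cos φ, so at 71.894° a degree of longitude is 111700 × 0.3108 ≈ 34713.7 m.
So at most 5e-05° × 34713.7 ≈ 1.73568 m east–west.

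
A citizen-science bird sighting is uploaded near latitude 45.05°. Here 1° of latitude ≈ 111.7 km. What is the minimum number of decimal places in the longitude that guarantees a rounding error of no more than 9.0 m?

4 decimal places

At 45.05° one degree of longitude covers 111700 × cos 45.05° ≈ 111700 × 0.7065 ≈ 78914.9 m.
N decimal places → at most half a unit in the last place, 0.5 × 10⁻ᴺ° = 78914.9/2 × 10⁻ᴺ m.
Setting 39457.4 × 10⁻ᴺ ≤ 9.0 gives 10ᴺ ≥ 4384, i.e. N ≥ 3.64.
N = 3 would give 39.5 m (too coarse); N = 4 gives 3.95 m ≤ 9.0 m.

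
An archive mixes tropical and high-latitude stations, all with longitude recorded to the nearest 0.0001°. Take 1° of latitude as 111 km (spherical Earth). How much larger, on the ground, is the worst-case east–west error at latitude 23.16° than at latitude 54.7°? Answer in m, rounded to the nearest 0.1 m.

Rounding to 4 decimal places leaves the longitude within ±5e-05° of the true value.
At 23.16°: 5e-05° × 111000 × cos 23.16° = 5e-05 × 111000 × 0.9194 ≈ 5.1027 m.
At 54.7°: 5e-05° × 111000 × cos 54.7° = 5e-05 × 111000 × 0.5779 ≈ 3.2071 m.
Difference: 5.1027 − 3.2071 = 1.8956 m.

1.9 m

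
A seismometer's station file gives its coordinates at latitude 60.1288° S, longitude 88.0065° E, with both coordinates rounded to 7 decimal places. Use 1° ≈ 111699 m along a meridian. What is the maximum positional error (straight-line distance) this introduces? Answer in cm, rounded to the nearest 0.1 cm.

Rounding to 7 decimal places leaves each coordinate within ±5e-08° of the true value.
Latitude error → 5e-08 × 111699 = 0.00558495 m along the meridian.
East–west component at 60.1288°: 5e-08° × 111699 × cos 60.1288° ≈ 5e-08 × 55631.9 ≈ 0.0027816 m.
The two errors are perpendicular, so the maximum displacement is √(0.00558495² + 0.0027816²) ≈ 0.00623931 m.
That is 0.00623931 m = 0.62393 cm.

0.6 cm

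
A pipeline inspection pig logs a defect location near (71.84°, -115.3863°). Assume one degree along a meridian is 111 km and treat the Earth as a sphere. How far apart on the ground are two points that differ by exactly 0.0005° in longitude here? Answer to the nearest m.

0.0005° of longitude at 71.84° is 0.0005 × 111000 × cos 71.84° ≈ 0.0005 × 34595.6 = 17.2978 m.

17 m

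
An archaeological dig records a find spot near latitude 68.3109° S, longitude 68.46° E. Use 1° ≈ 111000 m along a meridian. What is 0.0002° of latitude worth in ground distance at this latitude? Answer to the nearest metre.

22 metres

0.0002° × 111000 m/° = 22.2 m.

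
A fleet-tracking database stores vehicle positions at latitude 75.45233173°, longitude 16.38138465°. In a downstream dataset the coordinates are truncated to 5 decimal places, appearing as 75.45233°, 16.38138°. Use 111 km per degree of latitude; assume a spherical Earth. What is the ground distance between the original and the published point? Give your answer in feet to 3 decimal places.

The latitude changed by +0.00000173° and the longitude by +0.00000465°.
N–S: 0.00000173° × 111000 m/° = 0.19203 m.
E–W at 75.4523°: 0.00000465° × 111000 × cos 75.4523° = 0.00000465 × 111000 × 0.2512 ≈ 0.129649 m.
Combined displacement = (0.19203² + 0.129649²)^½ ≈ 0.231699 m.
In feet: 0.231699 m ÷ 0.3048 ≈ 0.76017 ft.

0.760 feet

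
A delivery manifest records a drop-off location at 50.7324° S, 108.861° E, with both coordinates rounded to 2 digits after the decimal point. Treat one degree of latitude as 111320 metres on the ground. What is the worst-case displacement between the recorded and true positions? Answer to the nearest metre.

659 metres

Rounding to 2 decimal places leaves each coordinate within ±0.005° of the true value.
N–S: 0.005° × 111320 m/° = 556.6 m.
East–west component at 50.7324°: 0.005° × 111320 × cos 50.7324° ≈ 0.005 × 70459.2 ≈ 352.296 m.
Worst case both components are at the extreme and orthogonal: √(556.6² + 352.296²) ≈ 658.723 m.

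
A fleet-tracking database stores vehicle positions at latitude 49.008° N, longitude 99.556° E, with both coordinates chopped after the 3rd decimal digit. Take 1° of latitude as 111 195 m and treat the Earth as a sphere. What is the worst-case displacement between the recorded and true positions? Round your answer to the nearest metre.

133 metres

Truncating at 3 decimal places can drop up to a full unit in the last place, so each coordinate may be off by as much as 0.001°.
North–south component: 0.001° × 111195 = 111.195 m.
East–west component at 49.008°: 0.001° × 111195 × cos 49.008° ≈ 0.001 × 72938.8 ≈ 72.9388 m.
Worst case both components are at the extreme and orthogonal: √(111.195² + 72.9388²) ≈ 132.983 m.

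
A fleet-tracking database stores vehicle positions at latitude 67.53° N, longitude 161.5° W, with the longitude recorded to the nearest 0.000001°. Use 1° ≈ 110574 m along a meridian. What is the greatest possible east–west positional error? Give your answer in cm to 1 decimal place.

2.1 cm

Rounding to 6 decimal places leaves the longitude within ±5e-07° of the true value.
One degree of longitude at 67.53° is 110574 × cos 67.53° ≈ 110574 × 0.3822 = 42261.3 m.
Maximum E–W displacement: 5e-07 × 42261.3 = 0.0211307 m.
That is 0.0211307 m = 2.1131 cm.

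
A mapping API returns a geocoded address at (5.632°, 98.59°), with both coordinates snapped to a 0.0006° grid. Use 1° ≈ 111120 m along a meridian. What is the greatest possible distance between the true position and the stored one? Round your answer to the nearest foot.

154 feet

With a 0.0006° grid the true value lies within half a step, ±0.0006°/2 = ±0.0003°, of the stored one.
N–S: 0.0003° × 111120 m/° = 33.336 m.
East–west component at 5.632°: 0.0003° × 111120 × cos 5.632° ≈ 0.0003 × 110584 ≈ 33.1751 m.
Combining orthogonally: (33.336² + 33.1751²)^½ ≈ 47.0306 m.
In feet: 47.0306 m ÷ 0.3048 ≈ 154.3 ft.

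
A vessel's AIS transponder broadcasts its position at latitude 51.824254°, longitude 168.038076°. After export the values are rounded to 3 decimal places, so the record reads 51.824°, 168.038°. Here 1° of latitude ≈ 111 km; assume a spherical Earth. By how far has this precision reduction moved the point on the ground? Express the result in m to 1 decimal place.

28.7 m

The latitude changed by +0.000254° and the longitude by +0.000076°.
N–S: 0.000254° × 111000 m/° = 28.194 m.
East–west at this latitude: 0.000076° × 111000 × cos 51.824° ≈ 0.000076 × 68606.8 = 5.21412 m.
Combined displacement = (28.194² + 5.21412²)^½ ≈ 28.6721 m.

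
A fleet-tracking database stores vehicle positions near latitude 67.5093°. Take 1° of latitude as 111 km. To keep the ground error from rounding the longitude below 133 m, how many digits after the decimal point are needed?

3

At 67.5093° one degree of longitude covers 111000 × cos 67.5093° ≈ 111000 × 0.3825 ≈ 42461.2 m.
With N decimal places the half-ulp bound is 0.5·10⁻ᴺ°, or 0.5·10⁻ᴺ × 42461.2 m on the ground.
Need 0.5 × 42461.2 × 10⁻ᴺ ≤ 133 → 10⁻ᴺ ≤ 6.265e-03, so N ≥ 2.20.
At 2 places the error can reach 212 m, but 3 places keeps it to 21.2 m.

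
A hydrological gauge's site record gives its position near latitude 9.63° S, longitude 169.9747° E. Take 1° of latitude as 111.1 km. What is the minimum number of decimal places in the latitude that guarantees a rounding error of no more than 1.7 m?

One degree of latitude covers 111100 m.
With N decimal places the half-ulp bound is 0.5·10⁻ᴺ°, or 0.5·10⁻ᴺ × 111100 m on the ground.
Setting 55550 × 10⁻ᴺ ≤ 1.7 gives 10ᴺ ≥ 3.268e+04, i.e. N ≥ 4.51.
So 5 decimal places suffice (0.555 m); 4 would allow up to 5.56 m.

5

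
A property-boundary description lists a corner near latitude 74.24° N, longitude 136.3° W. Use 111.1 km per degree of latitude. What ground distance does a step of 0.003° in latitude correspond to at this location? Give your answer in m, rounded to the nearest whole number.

333 m

Along a meridian 0.003° is 0.003 × 111100 = 333.3 m.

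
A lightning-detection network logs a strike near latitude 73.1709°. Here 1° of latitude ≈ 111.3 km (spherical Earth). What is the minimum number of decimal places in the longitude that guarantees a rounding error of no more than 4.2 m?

4 decimal places

At 73.1709° one degree of longitude covers 111300 × cos 73.1709° ≈ 111300 × 0.2895 ≈ 32223.4 m.
With N decimal places the half-ulp bound is 0.5·10⁻ᴺ°, or 0.5·10⁻ᴺ × 32223.4 m on the ground.
Setting 16111.7 × 10⁻ᴺ ≤ 4.2 gives 10ᴺ ≥ 3836, i.e. N ≥ 3.58.
N = 3 would give 16.1 m (too coarse); N = 4 gives 1.61 m ≤ 4.2 m.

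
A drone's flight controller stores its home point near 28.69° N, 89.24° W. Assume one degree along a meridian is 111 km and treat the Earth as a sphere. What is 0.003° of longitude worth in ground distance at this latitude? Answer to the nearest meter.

292 meters

At 28.69° a degree of longitude is 111000 × cos 28.69° ≈ 97372.5 m, so 0.003° corresponds to 292.118 m.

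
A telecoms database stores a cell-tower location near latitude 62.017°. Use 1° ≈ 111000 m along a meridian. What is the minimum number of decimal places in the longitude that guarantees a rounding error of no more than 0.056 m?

6 decimal places

At 62.017° one degree of longitude covers 111000 × cos 62.017° ≈ 111000 × 0.4692 ≈ 52082.3 m.
Rounding to N decimal places gives at most 0.5 × 10⁻ᴺ degrees of error, i.e. 0.5 × 10⁻ᴺ × 52082.3 m.
Setting 26041.1 × 10⁻ᴺ ≤ 0.056 gives 10ᴺ ≥ 4.65e+05, i.e. N ≥ 5.67.
So 6 decimal places suffice (0.026 m); 5 would allow up to 0.26 m.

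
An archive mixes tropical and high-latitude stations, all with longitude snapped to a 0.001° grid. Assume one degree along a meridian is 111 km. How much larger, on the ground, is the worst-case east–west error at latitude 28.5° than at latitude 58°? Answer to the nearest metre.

With a 0.001° grid the true value lies within half a step, ±0.001°/2 = ±0.0005°, of the stored one.
Error at 28.5° = 0.0005° × 111000 × cos 28.5° ≈ 55.5 × 0.8788 = 48.774 m.
At 58°: 0.0005° × 111000 × cos 58° = 0.0005 × 111000 × 0.5299 ≈ 29.411 m.
Difference: 48.774 − 29.411 = 19.364 m.

19 metres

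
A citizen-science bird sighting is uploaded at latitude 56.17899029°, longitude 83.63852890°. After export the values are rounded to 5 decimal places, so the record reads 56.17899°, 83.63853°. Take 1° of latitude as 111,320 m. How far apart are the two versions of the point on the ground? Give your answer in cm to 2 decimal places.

7.54 cm

The latitude changed by +0.00000029° and the longitude by -0.00000110°.
N–S: 0.00000029° × 111320 m/° = 0.0322828 m.
East–west at this latitude: -0.00000110° × 111320 × cos 56.179° ≈ -0.00000110 × 61960.7 = -0.0681568 m.
Distance: √(0.0322828² + 0.0681568²) ≈ 0.0754157 m.
That is 0.0754157 m = 7.5416 cm.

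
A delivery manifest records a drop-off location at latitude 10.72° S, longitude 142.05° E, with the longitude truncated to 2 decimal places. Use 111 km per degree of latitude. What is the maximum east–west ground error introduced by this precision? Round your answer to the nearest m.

1091 m

Truncating at 2 decimal places can drop up to a full unit in the last place, so the longitude may be off by as much as 0.01°.
Parallels shrink by cos φ, so at 10.72° a degree of longitude is 111000 × 0.9825 ≈ 109063 m.
So at most 0.01° × 109063 ≈ 1090.63 m east–west.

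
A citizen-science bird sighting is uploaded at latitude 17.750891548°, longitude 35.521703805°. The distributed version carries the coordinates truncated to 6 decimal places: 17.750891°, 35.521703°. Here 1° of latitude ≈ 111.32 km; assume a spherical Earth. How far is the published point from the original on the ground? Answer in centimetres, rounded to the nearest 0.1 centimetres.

Δlat = 17.750891548 − 17.750891 = +0.000000548°; Δlon = 35.521703805 − 35.521703 = +0.000000805°.
North–south shift: 0.000000548 × 111320 = 0.0610034 m.
E–W at 17.7509°: 0.000000805° × 111320 × cos 17.7509° = 0.000000805 × 111320 × 0.9524 ≈ 0.0853462 m.
Hypotenuse of the two orthogonal shifts: √(0.0610034² + 0.0853462²) = 0.104907 m.
That is 0.104907 m = 10.491 cm.

10.5 centimetres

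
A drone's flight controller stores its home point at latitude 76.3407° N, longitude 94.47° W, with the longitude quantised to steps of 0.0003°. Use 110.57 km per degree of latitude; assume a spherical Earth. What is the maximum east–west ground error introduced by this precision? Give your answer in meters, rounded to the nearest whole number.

4 meters

With a 0.0003° grid the true value lies within half a step, ±0.0003°/2 = ±0.00015°, of the stored one.
At latitude 76.3407° a degree of longitude spans 110570 m × cos 76.3407° = 110570 × 0.2361 ≈ 26110.9 m.
So at most 0.00015° × 26110.9 ≈ 3.91663 m east–west.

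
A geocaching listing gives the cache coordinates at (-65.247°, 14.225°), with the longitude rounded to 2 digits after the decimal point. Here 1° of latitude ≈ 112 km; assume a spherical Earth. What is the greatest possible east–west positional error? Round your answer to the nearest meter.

Rounding to 2 decimal places leaves the longitude within ±0.005° of the true value.
Parallels shrink by cos φ, so at 65.247° a degree of longitude is 112000 × 0.4187 ≈ 46895.2 m.
So at most 0.005° × 46895.2 ≈ 234.476 m east–west.

234 meters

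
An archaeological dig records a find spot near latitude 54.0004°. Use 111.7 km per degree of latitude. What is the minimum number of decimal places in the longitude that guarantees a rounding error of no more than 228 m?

3 decimal places

At 54.0004° one degree of longitude covers 111700 × cos 54.0004° ≈ 111700 × 0.5878 ≈ 65655 m.
With N decimal places the half-ulp bound is 0.5·10⁻ᴺ°, or 0.5·10⁻ᴺ × 65655 m on the ground.
Need 0.5 × 65655 × 10⁻ᴺ ≤ 228 → 10⁻ᴺ ≤ 6.945e-03, so N ≥ 2.16.
So 3 decimal places suffice (32.8 m); 2 would allow up to 328 m.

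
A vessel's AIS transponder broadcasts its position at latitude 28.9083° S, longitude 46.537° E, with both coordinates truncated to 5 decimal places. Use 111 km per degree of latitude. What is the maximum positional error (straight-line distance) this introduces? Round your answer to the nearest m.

1 m

Truncating at 5 decimal places can drop up to a full unit in the last place, so each coordinate may be off by as much as 1e-05°.
North–south component: 1e-05° × 111000 = 1.11 m.
Longitude error → 1e-05 × 111000 × cos 28.9083° = 1e-05 × 111000 × 0.8754 ≈ 0.971688 m.
Combining orthogonally: (1.11² + 0.971688²)^½ ≈ 1.47522 m.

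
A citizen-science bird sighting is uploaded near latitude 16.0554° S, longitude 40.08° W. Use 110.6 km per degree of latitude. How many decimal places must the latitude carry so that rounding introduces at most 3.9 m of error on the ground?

5 decimal places

One degree of latitude covers 110600 m.
Rounding to N decimal places gives at most 0.5 × 10⁻ᴺ degrees of error, i.e. 0.5 × 10⁻ᴺ × 110600 m.
Need 0.5 × 110600 × 10⁻ᴺ ≤ 3.9 → 10⁻ᴺ ≤ 7.052e-05, so N ≥ 4.15.
N = 4 would give 5.53 m (too coarse); N = 5 gives 0.553 m ≤ 3.9 m.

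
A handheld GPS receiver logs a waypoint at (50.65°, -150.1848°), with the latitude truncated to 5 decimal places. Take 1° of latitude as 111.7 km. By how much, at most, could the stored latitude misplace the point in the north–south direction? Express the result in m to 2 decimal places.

Truncating at 5 decimal places can drop up to a full unit in the last place, so the latitude may be off by as much as 1e-05°.
Along the meridian that is 1e-05° × 111700 m/° = 1.117 m.

1.12 m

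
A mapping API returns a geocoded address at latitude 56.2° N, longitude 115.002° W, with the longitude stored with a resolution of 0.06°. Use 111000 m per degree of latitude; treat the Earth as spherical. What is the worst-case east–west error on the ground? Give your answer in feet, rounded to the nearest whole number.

With a 0.06° grid the true value lies within half a step, ±0.06°/2 = ±0.03°, of the stored one.
One degree of longitude at 56.2° is 111000 × cos 56.2° ≈ 111000 × 0.5563 = 61748.8 m.
East–west error: 0.03° × 61748.8 m/° ≈ 1852.46 m.
In feet: 1852.46 m ÷ 0.3048 ≈ 6077.6 ft.

6078 feet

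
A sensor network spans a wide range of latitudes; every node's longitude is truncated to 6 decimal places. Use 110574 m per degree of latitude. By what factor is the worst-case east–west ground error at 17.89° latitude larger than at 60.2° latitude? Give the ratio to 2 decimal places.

Truncating at 6 decimal places can drop up to a full unit in the last place, so the longitude may be off by as much as 1e-06°.
At 17.89°: 1e-06° × 110574 × cos 17.89° = 1e-06 × 110574 × 0.9516 ≈ 0.10523 m.
At 60.2°: 1e-06° × 110574 × cos 60.2° = 1e-06 × 110574 × 0.4970 ≈ 0.054952 m.
Ratio: 0.10523 / 0.054952 = cos 17.89° / cos 60.2° ≈ 1.9149.

1.91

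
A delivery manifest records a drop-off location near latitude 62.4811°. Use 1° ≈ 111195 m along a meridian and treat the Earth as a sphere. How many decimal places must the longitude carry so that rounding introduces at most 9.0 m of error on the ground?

4 decimal places

At 62.4811° one degree of longitude covers 111195 × cos 62.4811° ≈ 111195 × 0.4620 ≈ 51376.7 m.
N decimal places → at most half a unit in the last place, 0.5 × 10⁻ᴺ° = 51376.7/2 × 10⁻ᴺ m.
Setting 25688.3 × 10⁻ᴺ ≤ 9.0 gives 10ᴺ ≥ 2854, i.e. N ≥ 3.46.
At 3 places the error can reach 25.7 m, but 4 places keeps it to 2.57 m.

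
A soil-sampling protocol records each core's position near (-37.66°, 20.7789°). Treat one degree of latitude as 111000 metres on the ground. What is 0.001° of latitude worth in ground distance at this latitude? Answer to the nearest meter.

111 meters

Along a meridian 0.001° is 0.001 × 111000 = 111 m.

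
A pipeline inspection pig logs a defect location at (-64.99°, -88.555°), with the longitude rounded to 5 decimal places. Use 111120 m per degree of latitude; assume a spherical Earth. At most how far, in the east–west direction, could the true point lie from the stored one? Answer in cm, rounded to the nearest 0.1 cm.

23.5 cm

Rounding to 5 decimal places leaves the longitude within ±5e-06° of the true value.
Parallels shrink by cos φ, so at 64.99° a degree of longitude is 111120 × 0.4228 ≈ 46978.9 m.
East–west error: 5e-06° × 46978.9 m/° ≈ 0.234895 m.
That is 0.234895 m = 23.489 cm.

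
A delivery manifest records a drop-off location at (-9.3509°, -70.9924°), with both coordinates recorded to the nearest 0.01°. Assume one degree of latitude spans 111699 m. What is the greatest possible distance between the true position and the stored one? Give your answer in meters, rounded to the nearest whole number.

Rounding to 2 decimal places leaves each coordinate within ±0.005° of the true value.
North–south component: 0.005° × 111699 = 558.495 m.
E–W at 9.3509°: 0.005° × 111699 × cos 9.3509° = 0.005 × 111699 × 0.9867 ≈ 551.074 m.
Combining orthogonally: (558.495² + 551.074²)^½ ≈ 784.601 m.

785 meters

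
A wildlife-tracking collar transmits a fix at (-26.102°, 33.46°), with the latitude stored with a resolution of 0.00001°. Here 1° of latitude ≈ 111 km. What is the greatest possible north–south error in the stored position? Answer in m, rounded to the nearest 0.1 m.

With a 0.00001° grid the true value lies within half a step, ±0.00001°/2 = ±5e-06°, of the stored one.
So the N–S error is at most 5e-06 × 111000 = 0.555 m.

0.6 m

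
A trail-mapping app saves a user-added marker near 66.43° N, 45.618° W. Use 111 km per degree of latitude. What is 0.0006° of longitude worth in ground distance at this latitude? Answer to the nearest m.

27 m

One degree of longitude here spans 111000 × cos 66.43° = 111000 × 0.3999 ≈ 44385.5 m; 0.0006° of that is 26.6313 m.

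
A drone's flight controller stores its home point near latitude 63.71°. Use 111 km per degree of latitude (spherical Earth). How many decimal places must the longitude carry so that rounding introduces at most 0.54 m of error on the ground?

5 decimal places

At 63.71° one degree of longitude covers 111000 × cos 63.71° ≈ 111000 × 0.4429 ≈ 49163.5 m.
Rounding to N decimal places gives at most 0.5 × 10⁻ᴺ degrees of error, i.e. 0.5 × 10⁻ᴺ × 49163.5 m.
Setting 24581.8 × 10⁻ᴺ ≤ 0.54 gives 10ᴺ ≥ 4.552e+04, i.e. N ≥ 4.66.
N = 4 would give 2.46 m (too coarse); N = 5 gives 0.246 m ≤ 0.54 m.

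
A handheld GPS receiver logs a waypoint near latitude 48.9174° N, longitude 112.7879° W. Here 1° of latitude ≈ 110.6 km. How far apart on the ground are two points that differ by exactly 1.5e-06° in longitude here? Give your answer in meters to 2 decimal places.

0.11 meters

1.5e-06° of longitude at 48.9174° is 1.5e-06 × 110600 × cos 48.9174° ≈ 1.5e-06 × 72680.4 = 0.109021 m.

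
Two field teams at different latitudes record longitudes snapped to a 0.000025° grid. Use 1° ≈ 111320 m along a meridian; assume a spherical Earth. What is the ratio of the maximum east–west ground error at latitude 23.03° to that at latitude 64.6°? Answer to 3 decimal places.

2.146

With a 0.000025° grid the true value lies within half a step, ±0.000025°/2 = ±1.25e-05°, of the stored one.
Error at 23.03° = 1.25e-05° × 111320 × cos 23.03° ≈ 1.3915 × 0.9203 = 1.2806 m.
At 64.6°: 1.25e-05° × 111320 × cos 64.6° = 1.25e-05 × 111320 × 0.4289 ≈ 0.59686 m.
The ratio reduces to cos 23.03° / cos 64.6° = 0.9203/0.4289 ≈ 2.1455.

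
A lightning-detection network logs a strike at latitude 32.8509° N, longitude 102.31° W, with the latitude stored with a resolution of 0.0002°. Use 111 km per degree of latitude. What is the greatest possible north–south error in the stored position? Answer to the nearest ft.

With a 0.0002° grid the true value lies within half a step, ±0.0002°/2 = ±0.0001°, of the stored one.
So the N–S error is at most 0.0001 × 111000 = 11.1 m.
In feet: 11.1 m ÷ 0.3048 ≈ 36.417 ft.

36 ft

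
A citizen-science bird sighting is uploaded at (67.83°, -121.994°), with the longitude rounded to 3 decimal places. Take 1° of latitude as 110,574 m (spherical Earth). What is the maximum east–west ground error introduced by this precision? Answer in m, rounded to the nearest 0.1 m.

20.9 m

Rounding to 3 decimal places leaves the longitude within ±0.0005° of the true value.
One degree of longitude at 67.83° is 110574 × cos 67.83° ≈ 110574 × 0.3774 = 41725.8 m.
East–west error: 0.0005° × 41725.8 m/° ≈ 20.8629 m.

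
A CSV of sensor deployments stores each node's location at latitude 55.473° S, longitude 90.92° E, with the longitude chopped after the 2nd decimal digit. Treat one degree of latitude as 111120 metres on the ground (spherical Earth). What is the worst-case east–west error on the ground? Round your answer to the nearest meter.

630 meters

Truncating at 2 decimal places can drop up to a full unit in the last place, so the longitude may be off by as much as 0.01°.
Parallels shrink by cos φ, so at 55.473° a degree of longitude is 111120 × 0.5668 ≈ 62982.2 m.
So at most 0.01° × 62982.2 ≈ 629.822 m east–west.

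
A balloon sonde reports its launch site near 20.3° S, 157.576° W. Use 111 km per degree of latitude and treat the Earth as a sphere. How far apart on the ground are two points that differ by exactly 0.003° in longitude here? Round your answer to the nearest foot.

0.003° of longitude at 20.3° is 0.003 × 111000 × cos 20.3° ≈ 0.003 × 104106 = 312.317 m.
Converting: 312.317 m × 3.2808 ft/m ≈ 1024.7 ft.

1025 feet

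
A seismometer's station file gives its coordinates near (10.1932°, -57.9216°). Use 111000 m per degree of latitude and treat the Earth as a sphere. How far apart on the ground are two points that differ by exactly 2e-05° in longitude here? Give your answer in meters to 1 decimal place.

2.2 meters

2e-05° of longitude at 10.1932° is 2e-05 × 111000 × cos 10.1932° ≈ 2e-05 × 109248 = 2.18496 m.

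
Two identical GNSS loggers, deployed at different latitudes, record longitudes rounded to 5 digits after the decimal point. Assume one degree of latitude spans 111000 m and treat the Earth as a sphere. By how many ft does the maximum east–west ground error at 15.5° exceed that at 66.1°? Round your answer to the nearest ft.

1 ft

Rounding to 5 decimal places leaves the longitude within ±5e-06° of the true value.
Error at 15.5° = 5e-06° × 111000 × cos 15.5° ≈ 0.555 × 0.9636 = 0.53481 m.
At 66.1°: 5e-06° × 111000 × cos 66.1° = 5e-06 × 111000 × 0.4051 ≈ 0.22485 m.
So the lower-latitude error exceeds the higher by 0.53481 − 0.22485 = 0.30996 m.
In feet: 0.309961 m ÷ 0.3048 ≈ 1.0169 ft.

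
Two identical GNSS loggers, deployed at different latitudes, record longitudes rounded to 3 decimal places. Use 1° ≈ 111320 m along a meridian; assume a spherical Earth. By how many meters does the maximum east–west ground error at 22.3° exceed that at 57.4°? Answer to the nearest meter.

22 meters

Rounding to 3 decimal places leaves the longitude within ±0.0005° of the true value.
Error at 22.3° = 0.0005° × 111320 × cos 22.3° ≈ 55.66 × 0.9252 = 51.497 m.
Error at 57.4° = 0.0005° × 111320 × cos 57.4° ≈ 55.66 × 0.5388 = 29.988 m.
Difference: 51.497 − 29.988 = 21.509 m.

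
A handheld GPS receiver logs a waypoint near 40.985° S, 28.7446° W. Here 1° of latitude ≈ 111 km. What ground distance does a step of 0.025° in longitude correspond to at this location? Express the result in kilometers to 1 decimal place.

2.1 kilometers

One degree of longitude here spans 111000 × cos 40.985° = 111000 × 0.7549 ≈ 83791.8 m; 0.025° of that is 2094.8 m.
That is 2094.8 m = 2.0948 km.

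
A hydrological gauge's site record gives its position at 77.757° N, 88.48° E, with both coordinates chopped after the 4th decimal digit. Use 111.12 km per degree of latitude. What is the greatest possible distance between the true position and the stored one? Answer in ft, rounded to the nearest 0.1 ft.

Truncating at 4 decimal places can drop up to a full unit in the last place, so each coordinate may be off by as much as 0.0001°.
North–south component: 0.0001° × 111120 = 11.112 m.
East–west component at 77.757°: 0.0001° × 111120 × cos 77.757° ≈ 0.0001 × 23563.9 ≈ 2.35639 m.
Worst case both components are at the extreme and orthogonal: √(11.112² + 2.35639²) ≈ 11.3591 m.
In feet: 11.3591 m ÷ 0.3048 ≈ 37.267 ft.

37.3 ft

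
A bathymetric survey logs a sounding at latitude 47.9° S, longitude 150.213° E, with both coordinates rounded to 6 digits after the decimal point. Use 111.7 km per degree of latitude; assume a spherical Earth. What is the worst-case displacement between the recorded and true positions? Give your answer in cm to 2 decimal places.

Rounding to 6 decimal places leaves each coordinate within ±5e-07° of the true value.
Latitude error → 5e-07 × 111700 = 0.05585 m along the meridian.
Longitude error → 5e-07 × 111700 × cos 47.9° = 5e-07 × 111700 × 0.6704 ≈ 0.0374433 m.
The two errors are perpendicular, so the maximum displacement is √(0.05585² + 0.0374433²) ≈ 0.0672401 m.
That is 0.0672401 m = 6.724 cm.

6.72 cm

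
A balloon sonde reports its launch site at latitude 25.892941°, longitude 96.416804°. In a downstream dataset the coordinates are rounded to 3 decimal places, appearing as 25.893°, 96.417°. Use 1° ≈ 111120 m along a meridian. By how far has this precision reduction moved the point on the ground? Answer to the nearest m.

Δlat = 25.892941 − 25.893 = -0.000059°; Δlon = 96.416804 − 96.417 = -0.000196°.
North–south shift: -0.000059 × 111120 = -6.55608 m.
E–W at 25.893°: -0.000196° × 111120 × cos 25.893° = -0.000196 × 111120 × 0.8996 ≈ -19.5931 m.
Hypotenuse of the two orthogonal shifts: √(6.55608² + 19.5931²) = 20.6609 m.

21 m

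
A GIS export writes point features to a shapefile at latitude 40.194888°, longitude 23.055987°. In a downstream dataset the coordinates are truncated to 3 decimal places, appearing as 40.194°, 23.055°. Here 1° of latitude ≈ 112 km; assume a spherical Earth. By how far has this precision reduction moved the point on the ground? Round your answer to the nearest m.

130 m

Δlat = 40.194888 − 40.194 = +0.000888°; Δlon = 23.055987 − 23.055 = +0.000987°.
North–south shift: 0.000888 × 112000 = 99.456 m.
E–W at 40.194°: 0.000987° × 112000 × cos 40.194° = 0.000987 × 112000 × 0.7639 ≈ 84.4405 m.
Distance: √(99.456² + 84.4405²) ≈ 130.467 m.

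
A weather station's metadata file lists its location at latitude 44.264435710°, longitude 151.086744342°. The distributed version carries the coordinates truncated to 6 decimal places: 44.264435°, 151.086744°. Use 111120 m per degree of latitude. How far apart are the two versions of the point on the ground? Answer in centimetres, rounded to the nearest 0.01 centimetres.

Δlat = 44.264435710 − 44.264435 = +0.000000710°; Δlon = 151.086744342 − 151.086744 = +0.000000342°.
N–S: 0.000000710° × 111120 m/° = 0.0788952 m.
East–west at this latitude: 0.000000342° × 111120 × cos 44.2644° ≈ 0.000000342 × 79575.9 = 0.027215 m.
Combined displacement = (0.0788952² + 0.027215²)^½ ≈ 0.0834572 m.
That is 0.0834572 m = 8.3457 cm.

8.35 centimetres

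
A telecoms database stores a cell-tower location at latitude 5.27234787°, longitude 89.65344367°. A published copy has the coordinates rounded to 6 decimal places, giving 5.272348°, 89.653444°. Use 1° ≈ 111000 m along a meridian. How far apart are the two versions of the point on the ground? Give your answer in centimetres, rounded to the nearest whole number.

The latitude changed by -0.00000013° and the longitude by -0.00000033°.
North–south shift: -0.00000013 × 111000 = -0.01443 m.
E–W at 5.27235°: -0.00000033° × 111000 × cos 5.27235° = -0.00000033 × 111000 × 0.9958 ≈ -0.036475 m.
Combined displacement = (0.01443² + 0.036475²)^½ ≈ 0.0392257 m.
That is 0.0392257 m = 3.9226 cm.

4 centimetres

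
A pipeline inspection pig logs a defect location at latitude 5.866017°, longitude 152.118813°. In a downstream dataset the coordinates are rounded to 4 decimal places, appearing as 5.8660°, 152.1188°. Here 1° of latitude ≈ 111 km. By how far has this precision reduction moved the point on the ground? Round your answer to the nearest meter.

2 meters

Δlat = 5.866017 − 5.8660 = +0.000017°; Δlon = 152.118813 − 152.1188 = +0.000013°.
N–S: 0.000017° × 111000 m/° = 1.887 m.
East–west at this latitude: 0.000013° × 111000 × cos 5.866° ≈ 0.000013 × 110419 = 1.43544 m.
Hypotenuse of the two orthogonal shifts: √(1.887² + 1.43544²) = 2.37092 m.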